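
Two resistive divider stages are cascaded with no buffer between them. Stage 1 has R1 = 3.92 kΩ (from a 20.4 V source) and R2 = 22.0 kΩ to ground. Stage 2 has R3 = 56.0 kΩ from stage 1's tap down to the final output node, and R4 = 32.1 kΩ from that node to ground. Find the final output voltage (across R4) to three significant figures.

Stage 2 presents R3+R4 = 88.10 kΩ as a load on stage 1's tap.
Stage 1's lower leg becomes R2‖(R3+R4) = 17.60 kΩ, so V_mid = 20.4 × 17.60/21.52 = 16.68 V.
Stage 2 is itself unloaded: V_out = V_mid × R4/(R3+R4) = 16.68 × 32.1/88.10 = 6.08 V.

V_out ≈ 6.08 V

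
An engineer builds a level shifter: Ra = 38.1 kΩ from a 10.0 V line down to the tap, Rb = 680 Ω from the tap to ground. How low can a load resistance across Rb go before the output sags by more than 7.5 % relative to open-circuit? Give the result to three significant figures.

Output resistance R_th = Ra‖Rb = (38100 × 680)/38780 = 668.1 Ω.
The fractional drop is R_th/(R_th + R_L); requiring this ≤ 0.0750 gives R_L ≥ R_th(1/0.0750 − 1) = 668.1 × 12.33 = 8.24 kΩ.

R_L(min) ≈ 8.24 kΩ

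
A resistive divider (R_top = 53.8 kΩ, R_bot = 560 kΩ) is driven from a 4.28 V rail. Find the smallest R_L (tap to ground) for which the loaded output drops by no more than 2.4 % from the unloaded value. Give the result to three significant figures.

R_L(min) ≈ 2.00 MΩ

Output resistance R_th = R_top‖R_bot = (53.8 × 560)/613.8 = 49.08 kΩ.
The fractional drop is R_th/(R_th + R_L); requiring this ≤ 0.0240 gives R_L ≥ R_th(1/0.0240 − 1) = 49.08 × 40.67 = 2.00 MΩ.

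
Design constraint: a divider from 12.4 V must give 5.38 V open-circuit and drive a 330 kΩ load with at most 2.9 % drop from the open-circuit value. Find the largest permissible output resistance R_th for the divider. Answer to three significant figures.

R_th ≤ 9.86 kΩ

Loading drop = R_th/(R_th + R_L) ≤ 0.0290, so R_th ≤ R_L · ε/(1−ε) = 330 kΩ × 0.0290/0.9710 = 9.86 kΩ.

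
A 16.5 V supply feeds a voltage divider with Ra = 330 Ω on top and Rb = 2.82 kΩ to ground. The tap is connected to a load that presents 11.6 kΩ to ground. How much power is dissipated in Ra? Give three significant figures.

P ≈ 13.3 mW

Total resistance from the source is Ra + (Rb‖R_L) = 2599 Ω, so I = 16.5/2599 Ω = 6.350 mA.
P = I²·Ra = (6.350 mA)² × 330 Ω = 13.3 mW.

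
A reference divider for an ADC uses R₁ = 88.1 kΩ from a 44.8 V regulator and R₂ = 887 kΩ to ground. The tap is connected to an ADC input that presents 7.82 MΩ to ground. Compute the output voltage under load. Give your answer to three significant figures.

The load sits in parallel with R₂: R₂‖R_L = (887 × 7820) / (887 + 7820) = 796.6 kΩ.
V_out = 44.8 × 796.6 / (88.1 + 796.6) = 44.8 × 796.6/884.7 = 40.3 V.
(Unloaded it would have been 40.8 V.)

V_out ≈ 40.3 V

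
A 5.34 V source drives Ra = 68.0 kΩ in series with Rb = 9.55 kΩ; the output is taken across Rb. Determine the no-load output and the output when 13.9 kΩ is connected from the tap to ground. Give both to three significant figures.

Unloaded: 0.658 V; loaded: 0.410 V

Open-circuit: V = 5.34 × 9.55/(68.0 + 9.55) = 0.658 V.
With the load, Rb becomes Rb‖R_L = 5.661 kΩ, so V = 5.34 × 5.661/73.66 = 0.410 V.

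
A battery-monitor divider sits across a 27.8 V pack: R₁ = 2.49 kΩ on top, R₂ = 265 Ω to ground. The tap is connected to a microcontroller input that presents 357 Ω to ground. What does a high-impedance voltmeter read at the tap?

V_out ≈ 1.60 V

The load sits in parallel with R₂: R₂‖R_L = (265 × 357) / (265 + 357) = 152.1 Ω.
V_out = 27.8 × 152.1 / (2490 + 152.1) = 27.8 × 152.1/2642 = 1.60 V.
(Unloaded it would have been 2.67 V.)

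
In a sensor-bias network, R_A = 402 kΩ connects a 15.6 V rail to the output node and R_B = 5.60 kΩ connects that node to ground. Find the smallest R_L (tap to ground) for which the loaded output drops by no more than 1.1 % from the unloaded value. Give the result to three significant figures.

Output resistance R_th = R_A‖R_B = (402 × 5.60)/407.6 = 5.523 kΩ.
The fractional drop is R_th/(R_th + R_L); requiring this ≤ 0.0110 gives R_L ≥ R_th(1/0.0110 − 1) = 5.523 × 89.91 = 497 kΩ.

R_L(min) ≈ 497 kΩ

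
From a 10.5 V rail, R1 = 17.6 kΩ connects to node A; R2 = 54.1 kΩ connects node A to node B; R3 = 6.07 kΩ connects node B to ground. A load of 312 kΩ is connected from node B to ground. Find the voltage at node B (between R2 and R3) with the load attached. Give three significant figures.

V ≈ 0.805 V

At node B, R3 is in parallel with the load: R3‖R_L = 5.954 kΩ.
Below node A the resistance is R2 + (R3‖R_L) = 60.05 kΩ, so V_A = 10.5 × 60.05/77.65 = 8.120 V.
Then V_B = V_A × (R3‖R_L)/(R2 + R3‖R_L) = 8.120 × 5.954/60.05 = 0.805 V.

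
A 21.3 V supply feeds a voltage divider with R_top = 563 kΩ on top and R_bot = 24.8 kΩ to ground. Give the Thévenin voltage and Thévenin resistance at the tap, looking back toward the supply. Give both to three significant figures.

V_th is the open-circuit tap voltage: 21.3 × 24.8/(563 + 24.8) = 0.899 V.
With the supply zeroed, R_top and R_bot appear in parallel from the tap: R_th = R_top‖R_bot = (563 × 24.8)/587.8 = 23.8 kΩ.

V_th = 0.899 V, R_th = 23.8 kΩ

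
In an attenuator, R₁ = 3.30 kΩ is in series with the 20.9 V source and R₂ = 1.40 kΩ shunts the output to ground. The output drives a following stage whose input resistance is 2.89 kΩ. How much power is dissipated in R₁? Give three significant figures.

P ≈ 80.1 mW

Total resistance from the source is R₁ + (R₂‖R_L) = 4.243 kΩ, so I = 20.9/4.243 kΩ = 4.926 mA.
P = I²·R₁ = (4.926 mA)² × 3.30 kΩ = 80.1 mW.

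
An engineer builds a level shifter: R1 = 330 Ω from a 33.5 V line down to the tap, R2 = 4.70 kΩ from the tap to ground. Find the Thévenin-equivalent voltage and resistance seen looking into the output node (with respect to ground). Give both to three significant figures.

V_th = 31.3 V, R_th = 308 Ω

V_th is the open-circuit tap voltage: 33.5 × 4700/(330 + 4700) = 31.3 V.
With the supply zeroed, R1 and R2 appear in parallel from the tap: R_th = R1‖R2 = (330 × 4700)/5030 = 308 Ω.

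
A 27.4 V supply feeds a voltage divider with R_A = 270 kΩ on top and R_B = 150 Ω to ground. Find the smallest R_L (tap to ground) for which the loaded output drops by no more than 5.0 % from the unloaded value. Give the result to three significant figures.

Output resistance R_th = R_A‖R_B = (270000 × 150)/270200 = 149.9 Ω.
The fractional drop is R_th/(R_th + R_L); requiring this ≤ 0.0500 gives R_L ≥ R_th(1/0.0500 − 1) = 149.9 × 19.00 = 2.85 kΩ.

R_L(min) ≈ 2.85 kΩ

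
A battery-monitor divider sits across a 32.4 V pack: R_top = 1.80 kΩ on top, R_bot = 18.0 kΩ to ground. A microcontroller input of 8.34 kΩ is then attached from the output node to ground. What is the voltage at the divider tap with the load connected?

V_out ≈ 24.6 V

The load sits in parallel with R_bot: R_bot‖R_L = (18.0 × 8.34) / (18.0 + 8.34) = 5.699 kΩ.
V_out = 32.4 × 5.699 / (1.80 + 5.699) = 32.4 × 5.699/7.499 = 24.6 V.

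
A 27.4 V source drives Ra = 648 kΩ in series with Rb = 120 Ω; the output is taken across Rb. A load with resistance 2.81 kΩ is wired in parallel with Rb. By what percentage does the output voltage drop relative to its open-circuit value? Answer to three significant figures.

4.09 %

The divider's output (Thévenin) resistance is Ra‖Rb = 120.0 Ω.
Fractional drop under load = R_th/(R_th + R_L) = 120.0 / (120.0 + 2810) = 0.04095.
So the output falls by 4.09 %.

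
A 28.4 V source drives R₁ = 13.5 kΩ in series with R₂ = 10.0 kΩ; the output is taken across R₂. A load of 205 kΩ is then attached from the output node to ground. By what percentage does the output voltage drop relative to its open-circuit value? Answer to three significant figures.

2.73 %

The divider's output (Thévenin) resistance is R₁‖R₂ = 5.745 kΩ.
Fractional drop under load = R_th/(R_th + R_L) = 5.745 / (5.745 + 205) = 0.02726.
So the output falls by 2.73 %.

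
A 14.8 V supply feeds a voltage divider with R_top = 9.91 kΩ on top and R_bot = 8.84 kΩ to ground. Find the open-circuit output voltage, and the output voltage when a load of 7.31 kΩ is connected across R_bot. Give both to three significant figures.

Unloaded: 6.98 V; loaded: 4.26 V

Open-circuit: V = 14.8 × 8.84/(9.91 + 8.84) = 6.98 V.
With the load, R_bot becomes R_bot‖R_L = 4.001 kΩ, so V = 14.8 × 4.001/13.91 = 4.26 V.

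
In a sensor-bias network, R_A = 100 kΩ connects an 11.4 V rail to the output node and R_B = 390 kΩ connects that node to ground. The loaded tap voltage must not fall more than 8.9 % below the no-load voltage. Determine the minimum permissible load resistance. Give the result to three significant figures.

Output resistance R_th = R_A‖R_B = (100 × 390)/490.0 = 79.59 kΩ.
The fractional drop is R_th/(R_th + R_L); requiring this ≤ 0.0890 gives R_L ≥ R_th(1/0.0890 − 1) = 79.59 × 10.24 = 815 kΩ.

R_L(min) ≈ 815 kΩ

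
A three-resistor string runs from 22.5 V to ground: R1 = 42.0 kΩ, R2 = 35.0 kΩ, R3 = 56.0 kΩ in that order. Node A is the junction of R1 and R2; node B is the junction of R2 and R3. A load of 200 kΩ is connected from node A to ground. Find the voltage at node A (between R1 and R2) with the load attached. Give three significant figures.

Below node A the series string R2+R3 = 91.00 kΩ sits in parallel with the 200 kΩ load: 62.54 kΩ.
V_A = 22.5 × 62.54/(42.0 + 62.54) = 13.5 V.

V ≈ 13.5 V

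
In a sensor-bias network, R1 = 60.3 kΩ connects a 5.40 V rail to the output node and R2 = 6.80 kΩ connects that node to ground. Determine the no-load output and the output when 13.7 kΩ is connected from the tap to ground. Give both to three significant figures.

Open-circuit: V = 5.40 × 6.80/(60.3 + 6.80) = 0.547 V.
With the load, R2 becomes R2‖R_L = 4.544 kΩ, so V = 5.40 × 4.544/64.84 = 0.378 V.

Unloaded: 0.547 V; loaded: 0.378 V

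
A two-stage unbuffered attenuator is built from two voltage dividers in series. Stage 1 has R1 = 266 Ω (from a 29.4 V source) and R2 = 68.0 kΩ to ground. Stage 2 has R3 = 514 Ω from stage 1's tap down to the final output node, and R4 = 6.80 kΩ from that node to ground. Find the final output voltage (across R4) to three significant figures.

Stage 2 presents R3+R4 = 7314 Ω as a load on stage 1's tap.
Stage 1's lower leg becomes R2‖(R3+R4) = 6604 Ω, so V_mid = 29.4 × 6604/6870 = 28.26 V.
Stage 2 is itself unloaded: V_out = V_mid × R4/(R3+R4) = 28.26 × 6800/7314 = 26.3 V.

V_out ≈ 26.3 V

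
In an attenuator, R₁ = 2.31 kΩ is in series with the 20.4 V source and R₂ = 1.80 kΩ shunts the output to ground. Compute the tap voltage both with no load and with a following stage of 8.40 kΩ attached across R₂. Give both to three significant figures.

Open-circuit: V = 20.4 × 1.80/(2.31 + 1.80) = 8.93 V.
With the load, R₂ becomes R₂‖R_L = 1.482 kΩ, so V = 20.4 × 1.482/3.792 = 7.97 V.

Unloaded: 8.93 V; loaded: 7.97 V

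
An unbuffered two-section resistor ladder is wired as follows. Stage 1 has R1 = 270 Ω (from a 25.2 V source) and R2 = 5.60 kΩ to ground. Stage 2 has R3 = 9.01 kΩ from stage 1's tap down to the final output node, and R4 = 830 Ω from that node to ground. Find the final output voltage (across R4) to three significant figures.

Stage 2 presents R3+R4 = 9840 Ω as a load on stage 1's tap.
Stage 1's lower leg becomes R2‖(R3+R4) = 3569 Ω, so V_mid = 25.2 × 3569/3839 = 23.43 V.
Stage 2 is itself unloaded: V_out = V_mid × R4/(R3+R4) = 23.43 × 830/9840 = 1.98 V.

V_out ≈ 1.98 V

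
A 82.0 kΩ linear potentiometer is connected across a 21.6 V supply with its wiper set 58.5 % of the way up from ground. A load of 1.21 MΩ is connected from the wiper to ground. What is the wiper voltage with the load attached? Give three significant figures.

The wiper splits the pot into (1−α)R = 34.03 kΩ above and αR = 47.97 kΩ below.
Lower section ‖ load = 46.14 kΩ.
V_wiper = 21.6 × 46.14/(34.03 + 46.14) = 12.4 V.

V ≈ 12.4 V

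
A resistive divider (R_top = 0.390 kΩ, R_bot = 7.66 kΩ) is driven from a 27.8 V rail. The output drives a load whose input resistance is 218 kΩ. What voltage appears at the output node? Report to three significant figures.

V_out ≈ 26.4 V

The load sits in parallel with R_bot: R_bot‖R_L = (7660 × 218000) / (7660 + 218000) = 7400 Ω.
V_out = 27.8 × 7400 / (390 + 7400) = 27.8 × 7400/7790 = 26.4 V.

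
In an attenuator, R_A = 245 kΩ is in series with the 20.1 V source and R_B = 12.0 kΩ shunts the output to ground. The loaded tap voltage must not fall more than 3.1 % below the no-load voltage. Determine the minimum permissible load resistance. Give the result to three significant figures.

Output resistance R_th = R_A‖R_B = (245 × 12.0)/257.0 = 11.44 kΩ.
The fractional drop is R_th/(R_th + R_L); requiring this ≤ 0.0310 gives R_L ≥ R_th(1/0.0310 − 1) = 11.44 × 31.26 = 358 kΩ.

R_L(min) ≈ 358 kΩ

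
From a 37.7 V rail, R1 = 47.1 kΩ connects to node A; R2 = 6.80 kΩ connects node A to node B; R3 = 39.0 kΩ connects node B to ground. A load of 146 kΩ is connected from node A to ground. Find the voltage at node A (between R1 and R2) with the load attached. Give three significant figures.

V ≈ 16.0 V

Below node A the series string R2+R3 = 45.80 kΩ sits in parallel with the 146 kΩ load: 34.86 kΩ.
V_A = 37.7 × 34.86/(47.1 + 34.86) = 16.0 V.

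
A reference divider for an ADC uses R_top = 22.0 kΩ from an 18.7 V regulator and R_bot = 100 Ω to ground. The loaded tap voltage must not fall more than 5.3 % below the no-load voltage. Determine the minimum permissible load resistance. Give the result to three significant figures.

R_L(min) ≈ 1.78 kΩ

Output resistance R_th = R_top‖R_bot = (22000 × 100)/22100 = 99.55 Ω.
The fractional drop is R_th/(R_th + R_L); requiring this ≤ 0.0530 gives R_L ≥ R_th(1/0.0530 − 1) = 99.55 × 17.87 = 1.78 kΩ.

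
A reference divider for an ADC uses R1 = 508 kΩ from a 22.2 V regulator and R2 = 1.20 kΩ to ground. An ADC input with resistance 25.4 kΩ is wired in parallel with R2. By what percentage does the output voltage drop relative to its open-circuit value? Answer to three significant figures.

The divider's output (Thévenin) resistance is R1‖R2 = 1.197 kΩ.
Fractional drop under load = R_th/(R_th + R_L) = 1.197 / (1.197 + 25.4) = 0.04501.
So the output falls by 4.50 %.

4.50 %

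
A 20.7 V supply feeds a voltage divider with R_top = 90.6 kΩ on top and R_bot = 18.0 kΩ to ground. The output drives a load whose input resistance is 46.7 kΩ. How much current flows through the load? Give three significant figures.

I_L ≈ 0.0556 mA

R_bot‖R_L = 12.99 kΩ; V_out = 20.7 × 12.99/103.6 = 2.596 V.
I_L = V_out / R_L = 2.596 / 46.7 kΩ = 0.0556 mA.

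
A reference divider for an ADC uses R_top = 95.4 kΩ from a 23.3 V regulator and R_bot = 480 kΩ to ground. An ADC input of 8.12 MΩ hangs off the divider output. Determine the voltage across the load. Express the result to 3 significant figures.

The load sits in parallel with R_bot: R_bot‖R_L = (480 × 8120) / (480 + 8120) = 453.2 kΩ.
V_out = 23.3 × 453.2 / (95.4 + 453.2) = 23.3 × 453.2/548.6 = 19.2 V.

V_out ≈ 19.2 V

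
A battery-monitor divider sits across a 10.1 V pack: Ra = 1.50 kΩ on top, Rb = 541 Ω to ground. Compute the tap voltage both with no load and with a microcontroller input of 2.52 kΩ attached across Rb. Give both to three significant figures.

Open-circuit: V = 10.1 × 541/(1500 + 541) = 2.68 V.
With the load, Rb becomes Rb‖R_L = 445.4 Ω, so V = 10.1 × 445.4/1945 = 2.31 V.

Unloaded: 2.68 V; loaded: 2.31 V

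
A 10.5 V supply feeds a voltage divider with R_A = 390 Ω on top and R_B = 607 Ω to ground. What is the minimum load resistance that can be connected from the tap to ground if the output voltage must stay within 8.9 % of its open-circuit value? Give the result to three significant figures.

Output resistance R_th = R_A‖R_B = (390 × 607)/997.0 = 237.4 Ω.
The fractional drop is R_th/(R_th + R_L); requiring this ≤ 0.0890 gives R_L ≥ R_th(1/0.0890 − 1) = 237.4 × 10.24 = 2.43 kΩ.

R_L(min) ≈ 2.43 kΩ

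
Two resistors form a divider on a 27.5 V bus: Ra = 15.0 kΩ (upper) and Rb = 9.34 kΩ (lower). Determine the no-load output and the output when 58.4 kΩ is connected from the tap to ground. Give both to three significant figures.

Open-circuit: V = 27.5 × 9.34/(15.0 + 9.34) = 10.6 V.
With the load, Rb becomes Rb‖R_L = 8.052 kΩ, so V = 27.5 × 8.052/23.05 = 9.61 V.

Unloaded: 10.6 V; loaded: 9.61 V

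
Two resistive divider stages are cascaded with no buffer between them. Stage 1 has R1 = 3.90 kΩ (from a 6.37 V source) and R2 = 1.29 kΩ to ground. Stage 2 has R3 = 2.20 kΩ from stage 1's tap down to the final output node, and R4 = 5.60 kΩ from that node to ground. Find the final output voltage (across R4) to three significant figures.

V_out ≈ 1.01 V

Stage 2 presents R3+R4 = 7.800 kΩ as a load on stage 1's tap.
Stage 1's lower leg becomes R2‖(R3+R4) = 1.107 kΩ, so V_mid = 6.37 × 1.107/5.007 = 1.408 V.
Stage 2 is itself unloaded: V_out = V_mid × R4/(R3+R4) = 1.408 × 5.60/7.800 = 1.01 V.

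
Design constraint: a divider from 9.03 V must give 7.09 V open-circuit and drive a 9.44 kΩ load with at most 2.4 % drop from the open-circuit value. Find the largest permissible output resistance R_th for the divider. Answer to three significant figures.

R_th ≤ 232 Ω

Loading drop = R_th/(R_th + R_L) ≤ 0.0240, so R_th ≤ R_L · ε/(1−ε) = 9.44 kΩ × 0.0240/0.9760 = 232 Ω.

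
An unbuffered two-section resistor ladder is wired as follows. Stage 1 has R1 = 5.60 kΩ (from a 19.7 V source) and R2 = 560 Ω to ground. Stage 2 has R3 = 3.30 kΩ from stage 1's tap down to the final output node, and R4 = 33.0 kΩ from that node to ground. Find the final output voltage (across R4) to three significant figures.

Stage 2 presents R3+R4 = 36300 Ω as a load on stage 1's tap.
Stage 1's lower leg becomes R2‖(R3+R4) = 551.5 Ω, so V_mid = 19.7 × 551.5/6151 = 1.766 V.
Stage 2 is itself unloaded: V_out = V_mid × R4/(R3+R4) = 1.766 × 33000/36300 = 1.61 V.

V_out ≈ 1.61 V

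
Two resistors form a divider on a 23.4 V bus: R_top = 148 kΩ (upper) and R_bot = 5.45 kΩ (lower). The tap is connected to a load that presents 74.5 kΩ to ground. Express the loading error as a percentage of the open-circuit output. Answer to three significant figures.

The divider's output (Thévenin) resistance is R_top‖R_bot = 5.256 kΩ.
Fractional drop under load = R_th/(R_th + R_L) = 5.256 / (5.256 + 74.5) = 0.06591.
So the output falls by 6.59 %.

6.59 %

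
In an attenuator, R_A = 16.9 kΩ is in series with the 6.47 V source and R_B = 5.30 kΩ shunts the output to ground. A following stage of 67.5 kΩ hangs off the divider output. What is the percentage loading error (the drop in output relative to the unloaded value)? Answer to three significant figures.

5.64 %

The divider's output (Thévenin) resistance is R_A‖R_B = 4.035 kΩ.
Fractional drop under load = R_th/(R_th + R_L) = 4.035 / (4.035 + 67.5) = 0.05640.
So the output falls by 5.64 %.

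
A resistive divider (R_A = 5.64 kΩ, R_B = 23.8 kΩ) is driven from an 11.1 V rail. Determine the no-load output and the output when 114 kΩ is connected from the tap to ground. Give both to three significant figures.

Unloaded: 8.97 V; loaded: 8.63 V

Open-circuit: V = 11.1 × 23.8/(5.64 + 23.8) = 8.97 V.
With the load, R_B becomes R_B‖R_L = 19.69 kΩ, so V = 11.1 × 19.69/25.33 = 8.63 V.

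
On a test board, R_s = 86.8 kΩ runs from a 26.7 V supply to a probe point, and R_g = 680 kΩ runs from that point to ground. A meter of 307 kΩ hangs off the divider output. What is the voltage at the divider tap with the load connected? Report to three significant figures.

V_out ≈ 18.9 V

The load sits in parallel with R_g: R_g‖R_L = (680 × 307) / (680 + 307) = 211.5 kΩ.
V_out = 26.7 × 211.5 / (86.8 + 211.5) = 26.7 × 211.5/298.3 = 18.9 V.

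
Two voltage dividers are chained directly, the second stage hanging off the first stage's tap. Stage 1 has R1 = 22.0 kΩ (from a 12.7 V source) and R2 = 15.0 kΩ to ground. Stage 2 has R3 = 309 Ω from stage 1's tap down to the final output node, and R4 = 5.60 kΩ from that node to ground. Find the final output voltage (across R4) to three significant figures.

Stage 2 presents R3+R4 = 5909 Ω as a load on stage 1's tap.
Stage 1's lower leg becomes R2‖(R3+R4) = 4239 Ω, so V_mid = 12.7 × 4239/26240 = 2.052 V.
Stage 2 is itself unloaded: V_out = V_mid × R4/(R3+R4) = 2.052 × 5600/5909 = 1.94 V.

V_out ≈ 1.94 V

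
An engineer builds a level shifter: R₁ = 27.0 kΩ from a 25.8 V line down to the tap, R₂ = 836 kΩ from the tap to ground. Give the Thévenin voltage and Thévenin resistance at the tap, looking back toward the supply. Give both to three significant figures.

V_th = 25.0 V, R_th = 26.2 kΩ

V_th is the open-circuit tap voltage: 25.8 × 836/(27.0 + 836) = 25.0 V.
With the supply zeroed, R₁ and R₂ appear in parallel from the tap: R_th = R₁‖R₂ = (27.0 × 836)/863.0 = 26.2 kΩ.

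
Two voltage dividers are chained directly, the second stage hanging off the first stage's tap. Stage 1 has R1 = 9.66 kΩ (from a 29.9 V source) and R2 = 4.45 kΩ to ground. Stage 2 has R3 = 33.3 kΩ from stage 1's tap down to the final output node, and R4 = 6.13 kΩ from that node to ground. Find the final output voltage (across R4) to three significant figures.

V_out ≈ 1.36 V

Stage 2 presents R3+R4 = 39.43 kΩ as a load on stage 1's tap.
Stage 1's lower leg becomes R2‖(R3+R4) = 3.999 kΩ, so V_mid = 29.9 × 3.999/13.66 = 8.753 V.
Stage 2 is itself unloaded: V_out = V_mid × R4/(R3+R4) = 8.753 × 6.13/39.43 = 1.36 V.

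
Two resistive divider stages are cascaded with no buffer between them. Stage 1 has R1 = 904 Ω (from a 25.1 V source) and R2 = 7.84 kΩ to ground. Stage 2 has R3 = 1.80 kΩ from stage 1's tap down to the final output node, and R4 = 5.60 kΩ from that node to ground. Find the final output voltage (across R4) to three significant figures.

Stage 2 presents R3+R4 = 7400 Ω as a load on stage 1's tap.
Stage 1's lower leg becomes R2‖(R3+R4) = 3807 Ω, so V_mid = 25.1 × 3807/4711 = 20.28 V.
Stage 2 is itself unloaded: V_out = V_mid × R4/(R3+R4) = 20.28 × 5600/7400 = 15.3 V.

V_out ≈ 15.3 V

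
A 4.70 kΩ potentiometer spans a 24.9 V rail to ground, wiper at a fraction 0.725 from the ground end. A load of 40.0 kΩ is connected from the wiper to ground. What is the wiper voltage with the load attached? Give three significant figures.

V ≈ 17.6 V

The wiper splits the pot into (1−α)R = 1.292 kΩ above and αR = 3.408 kΩ below.
Lower section ‖ load = 3.140 kΩ.
V_wiper = 24.9 × 3.140/(1.292 + 3.140) = 17.6 V.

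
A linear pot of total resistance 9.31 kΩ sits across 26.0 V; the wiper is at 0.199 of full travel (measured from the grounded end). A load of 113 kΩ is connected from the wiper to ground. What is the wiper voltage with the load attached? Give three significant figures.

The wiper splits the pot into (1−α)R = 7.457 kΩ above and αR = 1.853 kΩ below.
Lower section ‖ load = 1.823 kΩ.
V_wiper = 26.0 × 1.823/(7.457 + 1.823) = 5.11 V.

V ≈ 5.11 V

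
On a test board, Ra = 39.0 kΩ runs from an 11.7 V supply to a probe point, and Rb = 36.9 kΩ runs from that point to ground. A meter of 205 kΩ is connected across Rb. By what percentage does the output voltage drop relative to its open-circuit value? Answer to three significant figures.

8.47 %

The divider's output (Thévenin) resistance is Ra‖Rb = 18.96 kΩ.
Fractional drop under load = R_th/(R_th + R_L) = 18.96 / (18.96 + 205) = 0.08466.
So the output falls by 8.47 %.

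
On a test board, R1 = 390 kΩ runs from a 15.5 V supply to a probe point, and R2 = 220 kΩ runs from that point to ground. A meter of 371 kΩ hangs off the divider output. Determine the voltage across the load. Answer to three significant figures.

V_out ≈ 4.05 V

The load sits in parallel with R2: R2‖R_L = (220 × 371) / (220 + 371) = 138.1 kΩ.
V_out = 15.5 × 138.1 / (390 + 138.1) = 15.5 × 138.1/528.1 = 4.05 V.
(Unloaded it would have been 5.59 V.)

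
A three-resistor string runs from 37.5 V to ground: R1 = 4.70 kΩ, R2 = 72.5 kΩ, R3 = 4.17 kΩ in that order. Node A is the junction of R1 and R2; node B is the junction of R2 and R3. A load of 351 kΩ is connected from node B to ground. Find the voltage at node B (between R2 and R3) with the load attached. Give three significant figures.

V ≈ 1.90 V

At node B, R3 is in parallel with the load: R3‖R_L = 4.121 kΩ.
Below node A the resistance is R2 + (R3‖R_L) = 76.62 kΩ, so V_A = 37.5 × 76.62/81.32 = 35.33 V.
Then V_B = V_A × (R3‖R_L)/(R2 + R3‖R_L) = 35.33 × 4.121/76.62 = 1.90 V.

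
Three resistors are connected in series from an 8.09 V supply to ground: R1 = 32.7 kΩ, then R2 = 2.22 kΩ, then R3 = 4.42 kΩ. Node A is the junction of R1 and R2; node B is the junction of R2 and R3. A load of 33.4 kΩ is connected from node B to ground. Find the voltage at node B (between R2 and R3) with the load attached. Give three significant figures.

At node B, R3 is in parallel with the load: R3‖R_L = 3.903 kΩ.
Below node A the resistance is R2 + (R3‖R_L) = 6.123 kΩ, so V_A = 8.09 × 6.123/38.82 = 1.276 V.
Then V_B = V_A × (R3‖R_L)/(R2 + R3‖R_L) = 1.276 × 3.903/6.123 = 0.813 V.

V ≈ 0.813 V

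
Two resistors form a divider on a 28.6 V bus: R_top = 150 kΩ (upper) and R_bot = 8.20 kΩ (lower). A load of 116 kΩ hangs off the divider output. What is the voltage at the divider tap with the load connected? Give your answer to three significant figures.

V_out ≈ 1.39 V

The load sits in parallel with R_bot: R_bot‖R_L = (8.20 × 116) / (8.20 + 116) = 7.659 kΩ.
V_out = 28.6 × 7.659 / (150 + 7.659) = 28.6 × 7.659/157.7 = 1.39 V.
(Unloaded it would have been 1.48 V.)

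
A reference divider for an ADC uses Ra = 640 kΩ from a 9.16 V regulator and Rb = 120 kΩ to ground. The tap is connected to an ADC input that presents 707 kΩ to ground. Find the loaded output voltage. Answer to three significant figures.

The load sits in parallel with Rb: Rb‖R_L = (120 × 707) / (120 + 707) = 102.6 kΩ.
V_out = 9.16 × 102.6 / (640 + 102.6) = 9.16 × 102.6/742.6 = 1.27 V.
(Unloaded it would have been 1.45 V.)

V_out ≈ 1.27 V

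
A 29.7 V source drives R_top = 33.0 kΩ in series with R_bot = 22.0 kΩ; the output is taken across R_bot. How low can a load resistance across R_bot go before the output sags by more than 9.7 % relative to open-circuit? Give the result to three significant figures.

Output resistance R_th = R_top‖R_bot = (33.0 × 22.0)/55.00 = 13.20 kΩ.
The fractional drop is R_th/(R_th + R_L); requiring this ≤ 0.0970 gives R_L ≥ R_th(1/0.0970 − 1) = 13.20 × 9.309 = 123 kΩ.

R_L(min) ≈ 123 kΩ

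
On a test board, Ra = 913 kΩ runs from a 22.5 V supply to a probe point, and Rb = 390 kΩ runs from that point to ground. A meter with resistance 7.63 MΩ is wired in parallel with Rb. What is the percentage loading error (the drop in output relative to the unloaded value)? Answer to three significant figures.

The divider's output (Thévenin) resistance is Ra‖Rb = 273.3 kΩ.
Fractional drop under load = R_th/(R_th + R_L) = 273.3 / (273.3 + 7630) = 0.03458.
So the output falls by 3.46 %.

3.46 %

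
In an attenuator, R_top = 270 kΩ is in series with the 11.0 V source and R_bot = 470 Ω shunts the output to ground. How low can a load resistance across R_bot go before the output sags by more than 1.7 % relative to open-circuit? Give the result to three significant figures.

R_L(min) ≈ 27.1 kΩ

Output resistance R_th = R_top‖R_bot = (270000 × 470)/270500 = 469.2 Ω.
The fractional drop is R_th/(R_th + R_L); requiring this ≤ 0.0170 gives R_L ≥ R_th(1/0.0170 − 1) = 469.2 × 57.82 = 27.1 kΩ.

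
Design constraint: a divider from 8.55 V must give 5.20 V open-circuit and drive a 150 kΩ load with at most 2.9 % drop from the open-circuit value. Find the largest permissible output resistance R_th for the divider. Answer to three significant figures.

Loading drop = R_th/(R_th + R_L) ≤ 0.0290, so R_th ≤ R_L · ε/(1−ε) = 150 kΩ × 0.0290/0.9710 = 4.48 kΩ.

R_th ≤ 4.48 kΩ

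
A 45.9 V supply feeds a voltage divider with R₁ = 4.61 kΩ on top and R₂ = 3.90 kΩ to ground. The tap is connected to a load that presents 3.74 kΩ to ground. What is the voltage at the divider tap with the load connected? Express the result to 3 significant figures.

The load sits in parallel with R₂: R₂‖R_L = (3.90 × 3.74) / (3.90 + 3.74) = 1.909 kΩ.
V_out = 45.9 × 1.909 / (4.61 + 1.909) = 45.9 × 1.909/6.519 = 13.4 V.

V_out ≈ 13.4 V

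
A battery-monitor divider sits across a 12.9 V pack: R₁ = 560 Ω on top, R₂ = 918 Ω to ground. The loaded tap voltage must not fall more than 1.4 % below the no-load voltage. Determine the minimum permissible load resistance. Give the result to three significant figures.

Output resistance R_th = R₁‖R₂ = (560 × 918)/1478 = 347.8 Ω.
The fractional drop is R_th/(R_th + R_L); requiring this ≤ 0.0140 gives R_L ≥ R_th(1/0.0140 − 1) = 347.8 × 70.43 = 24.5 kΩ.

R_L(min) ≈ 24.5 kΩ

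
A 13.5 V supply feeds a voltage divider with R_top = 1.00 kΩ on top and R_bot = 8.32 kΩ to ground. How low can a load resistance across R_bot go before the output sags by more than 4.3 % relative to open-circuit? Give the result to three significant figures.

R_L(min) ≈ 19.9 kΩ

Output resistance R_th = R_top‖R_bot = (1000 × 8320)/9320 = 892.7 Ω.
The fractional drop is R_th/(R_th + R_L); requiring this ≤ 0.0430 gives R_L ≥ R_th(1/0.0430 − 1) = 892.7 × 22.26 = 19.9 kΩ.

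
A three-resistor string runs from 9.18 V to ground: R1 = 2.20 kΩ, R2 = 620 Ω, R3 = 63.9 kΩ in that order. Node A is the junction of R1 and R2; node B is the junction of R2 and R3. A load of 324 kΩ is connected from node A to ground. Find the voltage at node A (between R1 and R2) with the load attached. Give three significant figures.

Below node A the series string R2+R3 = 64520 Ω sits in parallel with the 324000 Ω load: 53810 Ω.
V_A = 9.18 × 53810/(2200 + 53810) = 8.82 V.

V ≈ 8.82 V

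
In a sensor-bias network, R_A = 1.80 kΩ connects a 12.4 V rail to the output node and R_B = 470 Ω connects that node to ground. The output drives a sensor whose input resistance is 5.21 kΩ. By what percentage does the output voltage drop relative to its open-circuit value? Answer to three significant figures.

6.68 %

The divider's output (Thévenin) resistance is R_A‖R_B = 372.7 Ω.
Fractional drop under load = R_th/(R_th + R_L) = 372.7 / (372.7 + 5210) = 0.06676.
So the output falls by 6.68 %.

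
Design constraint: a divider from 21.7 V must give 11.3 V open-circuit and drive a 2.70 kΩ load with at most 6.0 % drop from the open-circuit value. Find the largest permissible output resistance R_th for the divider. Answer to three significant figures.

R_th ≤ 172 Ω

Loading drop = R_th/(R_th + R_L) ≤ 0.0600, so R_th ≤ R_L · ε/(1−ε) = 2.70 kΩ × 0.0600/0.9400 = 172 Ω.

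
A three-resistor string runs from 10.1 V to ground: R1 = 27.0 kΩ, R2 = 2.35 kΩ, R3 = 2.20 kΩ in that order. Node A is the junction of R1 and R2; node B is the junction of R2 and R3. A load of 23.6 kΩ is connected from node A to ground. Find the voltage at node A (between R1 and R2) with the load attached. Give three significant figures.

Below node A the series string R2+R3 = 4.550 kΩ sits in parallel with the 23.6 kΩ load: 3.815 kΩ.
V_A = 10.1 × 3.815/(27.0 + 3.815) = 1.25 V.

V ≈ 1.25 V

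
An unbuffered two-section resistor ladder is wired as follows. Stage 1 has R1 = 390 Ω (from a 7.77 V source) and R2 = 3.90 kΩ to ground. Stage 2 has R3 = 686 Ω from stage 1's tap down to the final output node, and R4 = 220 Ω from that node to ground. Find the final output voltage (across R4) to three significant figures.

Stage 2 presents R3+R4 = 906.0 Ω as a load on stage 1's tap.
Stage 1's lower leg becomes R2‖(R3+R4) = 735.2 Ω, so V_mid = 7.77 × 735.2/1125 = 5.077 V.
Stage 2 is itself unloaded: V_out = V_mid × R4/(R3+R4) = 5.077 × 220/906.0 = 1.23 V.

V_out ≈ 1.23 V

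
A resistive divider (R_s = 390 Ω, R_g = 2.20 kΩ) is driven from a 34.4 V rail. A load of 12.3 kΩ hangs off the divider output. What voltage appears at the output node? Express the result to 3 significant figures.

The load sits in parallel with R_g: R_g‖R_L = (2200 × 12300) / (2200 + 12300) = 1866 Ω.
V_out = 34.4 × 1866 / (390 + 1866) = 34.4 × 1866/2256 = 28.5 V.
(Unloaded it would have been 29.2 V.)

V_out ≈ 28.5 V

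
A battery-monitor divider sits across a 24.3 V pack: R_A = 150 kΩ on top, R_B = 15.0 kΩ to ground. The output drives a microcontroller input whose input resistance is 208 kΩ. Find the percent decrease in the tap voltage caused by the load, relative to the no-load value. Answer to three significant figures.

The divider's output (Thévenin) resistance is R_A‖R_B = 13.64 kΩ.
Fractional drop under load = R_th/(R_th + R_L) = 13.64 / (13.64 + 208) = 0.06153.
So the output falls by 6.15 %.

6.15 %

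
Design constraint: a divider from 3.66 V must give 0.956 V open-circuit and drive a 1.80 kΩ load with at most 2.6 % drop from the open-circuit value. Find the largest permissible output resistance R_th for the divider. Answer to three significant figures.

Loading drop = R_th/(R_th + R_L) ≤ 0.0260, so R_th ≤ R_L · ε/(1−ε) = 1.80 kΩ × 0.0260/0.9740 = 48.0 Ω.
(Any R1, R2 with R2/(R1+R2) = 0.261 and R1‖R2 ≤ 48.0 Ω will meet the spec.)

R_th ≤ 48.0 Ω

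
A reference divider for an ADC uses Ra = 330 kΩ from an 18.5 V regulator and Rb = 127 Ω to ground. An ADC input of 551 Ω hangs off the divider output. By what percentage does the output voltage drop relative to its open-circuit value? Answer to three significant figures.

Unloaded V = 18.5 × 127/330100 = 0.007117 V.
Loaded: Rb‖R_L = 103.2 Ω, giving V = 18.5 × 103.2/330100 = 0.005784 V.
Drop = (0.007117 − 0.005784) / 0.007117 = 18.7 %.

18.7 %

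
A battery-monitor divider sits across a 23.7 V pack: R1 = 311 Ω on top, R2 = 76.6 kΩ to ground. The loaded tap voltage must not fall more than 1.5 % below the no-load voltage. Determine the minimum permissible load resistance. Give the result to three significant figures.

R_L(min) ≈ 20.3 kΩ

Output resistance R_th = R1‖R2 = (311 × 76600)/76910 = 309.7 Ω.
The fractional drop is R_th/(R_th + R_L); requiring this ≤ 0.0150 gives R_L ≥ R_th(1/0.0150 − 1) = 309.7 × 65.67 = 20.3 kΩ.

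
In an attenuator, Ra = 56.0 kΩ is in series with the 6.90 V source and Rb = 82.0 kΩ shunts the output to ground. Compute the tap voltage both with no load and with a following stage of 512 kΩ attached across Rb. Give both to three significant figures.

Open-circuit: V = 6.90 × 82.0/(56.0 + 82.0) = 4.10 V.
With the load, Rb becomes Rb‖R_L = 70.68 kΩ, so V = 6.90 × 70.68/126.7 = 3.85 V.

Unloaded: 4.10 V; loaded: 3.85 V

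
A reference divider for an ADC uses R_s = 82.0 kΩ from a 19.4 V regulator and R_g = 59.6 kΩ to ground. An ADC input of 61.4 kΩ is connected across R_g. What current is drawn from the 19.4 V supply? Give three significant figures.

R_g‖R_L = 30.24 kΩ, so the source sees R_s + R_g‖R_L = 112.2 kΩ.
I = 19.4 V / 112.2 kΩ = 0.173 mA.

I ≈ 0.173 mA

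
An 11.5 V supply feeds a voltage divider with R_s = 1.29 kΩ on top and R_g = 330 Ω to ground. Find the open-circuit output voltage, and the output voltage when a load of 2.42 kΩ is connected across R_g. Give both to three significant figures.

Unloaded: 2.34 V; loaded: 2.11 V

Open-circuit: V = 11.5 × 330/(1290 + 330) = 2.34 V.
With the load, R_g becomes R_g‖R_L = 290.4 Ω, so V = 11.5 × 290.4/1580 = 2.11 V.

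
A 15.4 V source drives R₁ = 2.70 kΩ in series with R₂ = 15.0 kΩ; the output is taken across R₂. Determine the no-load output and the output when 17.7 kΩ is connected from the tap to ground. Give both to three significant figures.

Open-circuit: V = 15.4 × 15.0/(2.70 + 15.0) = 13.1 V.
With the load, R₂ becomes R₂‖R_L = 8.119 kΩ, so V = 15.4 × 8.119/10.82 = 11.6 V.

Unloaded: 13.1 V; loaded: 11.6 V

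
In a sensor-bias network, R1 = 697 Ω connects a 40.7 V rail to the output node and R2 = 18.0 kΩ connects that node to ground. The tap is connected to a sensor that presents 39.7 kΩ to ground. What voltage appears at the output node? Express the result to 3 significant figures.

V_out ≈ 38.5 V

The load sits in parallel with R2: R2‖R_L = (18000 × 39700) / (18000 + 39700) = 12380 Ω.
V_out = 40.7 × 12380 / (697 + 12380) = 40.7 × 12380/13080 = 38.5 V.
(Unloaded it would have been 39.2 V.)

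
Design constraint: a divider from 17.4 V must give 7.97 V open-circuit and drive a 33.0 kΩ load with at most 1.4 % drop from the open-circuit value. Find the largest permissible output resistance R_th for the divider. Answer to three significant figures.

Loading drop = R_th/(R_th + R_L) ≤ 0.0140, so R_th ≤ R_L · ε/(1−ε) = 33.0 kΩ × 0.0140/0.9860 = 469 Ω.

R_th ≤ 469 Ω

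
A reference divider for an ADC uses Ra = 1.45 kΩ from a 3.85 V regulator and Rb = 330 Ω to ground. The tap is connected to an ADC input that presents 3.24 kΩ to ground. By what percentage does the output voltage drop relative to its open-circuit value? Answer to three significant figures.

7.66 %

The divider's output (Thévenin) resistance is Ra‖Rb = 268.8 Ω.
Fractional drop under load = R_th/(R_th + R_L) = 268.8 / (268.8 + 3240) = 0.07661.
So the output falls by 7.66 %.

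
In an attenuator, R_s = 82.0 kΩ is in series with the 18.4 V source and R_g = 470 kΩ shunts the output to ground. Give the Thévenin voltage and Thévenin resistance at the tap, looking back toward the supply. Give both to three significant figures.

V_th is the open-circuit tap voltage: 18.4 × 470/(82.0 + 470) = 15.7 V.
With the supply zeroed, R_s and R_g appear in parallel from the tap: R_th = R_s‖R_g = (82.0 × 470)/552.0 = 69.8 kΩ.

V_th = 15.7 V, R_th = 69.8 kΩ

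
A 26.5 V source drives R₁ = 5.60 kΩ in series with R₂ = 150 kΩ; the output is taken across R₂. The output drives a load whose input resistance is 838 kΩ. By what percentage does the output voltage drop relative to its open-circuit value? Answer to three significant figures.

0.640 %

The divider's output (Thévenin) resistance is R₁‖R₂ = 5.398 kΩ.
Fractional drop under load = R_th/(R_th + R_L) = 5.398 / (5.398 + 838) = 0.006401.
So the output falls by 0.640 %.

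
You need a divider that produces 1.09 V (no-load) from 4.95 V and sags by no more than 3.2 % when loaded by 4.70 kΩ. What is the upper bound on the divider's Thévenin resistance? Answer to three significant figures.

R_th ≤ 155 Ω

Loading drop = R_th/(R_th + R_L) ≤ 0.0320, so R_th ≤ R_L · ε/(1−ε) = 4.70 kΩ × 0.0320/0.9680 = 155 Ω.
(Any R1, R2 with R2/(R1+R2) = 0.220 and R1‖R2 ≤ 155 Ω will meet the spec.)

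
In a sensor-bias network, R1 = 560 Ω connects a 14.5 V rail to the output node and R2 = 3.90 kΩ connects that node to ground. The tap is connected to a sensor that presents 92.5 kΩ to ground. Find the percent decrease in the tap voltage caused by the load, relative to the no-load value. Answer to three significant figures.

0.527 %

The divider's output (Thévenin) resistance is R1‖R2 = 489.7 Ω.
Fractional drop under load = R_th/(R_th + R_L) = 489.7 / (489.7 + 92500) = 0.005266.
So the output falls by 0.527 %.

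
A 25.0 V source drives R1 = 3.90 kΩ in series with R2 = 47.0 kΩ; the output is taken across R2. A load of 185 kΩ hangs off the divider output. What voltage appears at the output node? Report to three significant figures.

The load sits in parallel with R2: R2‖R_L = (47.0 × 185) / (47.0 + 185) = 37.48 kΩ.
V_out = 25.0 × 37.48 / (3.90 + 37.48) = 25.0 × 37.48/41.38 = 22.6 V.

V_out ≈ 22.6 V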